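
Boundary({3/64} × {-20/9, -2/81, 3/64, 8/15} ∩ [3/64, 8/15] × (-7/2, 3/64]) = {3/64} × {-20/9, -2/81, 3/64}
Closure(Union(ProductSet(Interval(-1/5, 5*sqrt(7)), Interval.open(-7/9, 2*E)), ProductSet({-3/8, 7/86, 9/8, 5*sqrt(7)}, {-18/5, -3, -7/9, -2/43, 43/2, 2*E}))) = Union(ProductSet({-3/8, 7/86, 9/8, 5*sqrt(7)}, {-18/5, -3, -7/9, -2/43, 43/2, 2*E}), ProductSet(Interval(-1/5, 5*sqrt(7)), Interval(-7/9, 2*E)))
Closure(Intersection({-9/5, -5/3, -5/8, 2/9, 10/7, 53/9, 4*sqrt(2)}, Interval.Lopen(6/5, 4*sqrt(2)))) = {10/7, 4*sqrt(2)}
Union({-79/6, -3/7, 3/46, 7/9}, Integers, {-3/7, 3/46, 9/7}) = Union({-79/6, -3/7, 3/46, 7/9, 9/7}, Integers)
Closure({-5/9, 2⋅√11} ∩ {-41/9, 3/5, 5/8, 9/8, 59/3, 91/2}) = ∅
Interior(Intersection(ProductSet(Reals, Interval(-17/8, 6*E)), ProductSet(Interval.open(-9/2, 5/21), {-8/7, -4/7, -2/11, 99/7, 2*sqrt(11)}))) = EmptySet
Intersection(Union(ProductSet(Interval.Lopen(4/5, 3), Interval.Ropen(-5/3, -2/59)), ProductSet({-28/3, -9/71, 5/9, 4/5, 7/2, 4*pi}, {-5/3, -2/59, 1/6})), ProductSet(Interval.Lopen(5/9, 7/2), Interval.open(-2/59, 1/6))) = EmptySet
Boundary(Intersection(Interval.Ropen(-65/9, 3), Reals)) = {-65/9, 3}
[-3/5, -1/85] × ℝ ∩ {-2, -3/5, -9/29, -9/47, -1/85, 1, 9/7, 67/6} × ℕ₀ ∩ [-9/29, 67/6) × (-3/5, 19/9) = {-9/29, -9/47, -1/85} × {0, 1, 2}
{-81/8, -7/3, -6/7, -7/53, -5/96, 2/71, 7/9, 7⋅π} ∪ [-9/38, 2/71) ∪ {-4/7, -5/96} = {-81/8, -7/3, -6/7, -4/7, 7/9, 7⋅π} ∪ [-9/38, 2/71]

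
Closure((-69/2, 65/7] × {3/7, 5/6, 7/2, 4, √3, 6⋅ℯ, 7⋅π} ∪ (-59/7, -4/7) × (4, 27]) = ({-59/7, -4/7} × [4, 27]) ∪ ([-59/7, -4/7] × {4, 27}) ∪ ((-59/7, -4/7) × (4, 27]) ∪ ([-69/2, 65/7] × {3/7, 5/6, 7/2, 4, √3, 6⋅ℯ, 7⋅π})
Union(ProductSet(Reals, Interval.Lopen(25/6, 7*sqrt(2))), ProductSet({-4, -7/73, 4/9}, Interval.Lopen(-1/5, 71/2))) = Union(ProductSet({-4, -7/73, 4/9}, Interval.Lopen(-1/5, 71/2)), ProductSet(Reals, Interval.Lopen(25/6, 7*sqrt(2))))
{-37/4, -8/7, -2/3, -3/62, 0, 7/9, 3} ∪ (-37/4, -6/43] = [-37/4, -6/43] ∪ {-3/62, 0, 7/9, 3}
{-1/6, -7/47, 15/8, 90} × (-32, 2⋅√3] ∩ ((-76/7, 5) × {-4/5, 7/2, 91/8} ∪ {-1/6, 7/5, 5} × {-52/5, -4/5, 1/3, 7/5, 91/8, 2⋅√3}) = ({-1/6, -7/47, 15/8} × {-4/5}) ∪ ({-1/6} × {-52/5, -4/5, 1/3, 7/5, 2⋅√3})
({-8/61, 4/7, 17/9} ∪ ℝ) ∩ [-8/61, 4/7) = [-8/61, 4/7)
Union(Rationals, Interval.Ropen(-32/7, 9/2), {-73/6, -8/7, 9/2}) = Union(Interval(-32/7, 9/2), Rationals)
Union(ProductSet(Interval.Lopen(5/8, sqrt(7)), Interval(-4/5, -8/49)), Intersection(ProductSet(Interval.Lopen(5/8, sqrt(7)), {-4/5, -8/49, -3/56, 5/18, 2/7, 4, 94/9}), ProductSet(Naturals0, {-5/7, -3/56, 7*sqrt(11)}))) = Union(ProductSet(Interval.Lopen(5/8, sqrt(7)), Interval(-4/5, -8/49)), ProductSet(Range(1, 3, 1), {-3/56}))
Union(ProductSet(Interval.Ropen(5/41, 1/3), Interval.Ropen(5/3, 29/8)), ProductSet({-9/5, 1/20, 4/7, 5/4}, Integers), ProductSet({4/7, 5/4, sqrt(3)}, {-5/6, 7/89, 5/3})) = Union(ProductSet({4/7, 5/4, sqrt(3)}, {-5/6, 7/89, 5/3}), ProductSet({-9/5, 1/20, 4/7, 5/4}, Integers), ProductSet(Interval.Ropen(5/41, 1/3), Interval.Ropen(5/3, 29/8)))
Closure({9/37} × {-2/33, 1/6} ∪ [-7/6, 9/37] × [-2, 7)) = [-7/6, 9/37] × [-2, 7]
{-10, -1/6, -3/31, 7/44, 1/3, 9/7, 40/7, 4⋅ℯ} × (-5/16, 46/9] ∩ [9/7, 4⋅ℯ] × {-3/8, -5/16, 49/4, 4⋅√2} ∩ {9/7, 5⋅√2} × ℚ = ∅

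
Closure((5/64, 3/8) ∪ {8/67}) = [5/64, 3/8]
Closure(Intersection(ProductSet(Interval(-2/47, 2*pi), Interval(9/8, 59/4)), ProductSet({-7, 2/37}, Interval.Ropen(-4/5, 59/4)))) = ProductSet({2/37}, Interval(9/8, 59/4))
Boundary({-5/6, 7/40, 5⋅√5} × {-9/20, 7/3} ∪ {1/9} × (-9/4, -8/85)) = ({1/9} × [-9/4, -8/85]) ∪ ({-5/6, 7/40, 5⋅√5} × {-9/20, 7/3})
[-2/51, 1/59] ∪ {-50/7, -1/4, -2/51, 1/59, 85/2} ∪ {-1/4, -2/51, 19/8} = {-50/7, -1/4, 19/8, 85/2} ∪ [-2/51, 1/59]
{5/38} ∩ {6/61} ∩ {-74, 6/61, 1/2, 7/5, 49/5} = ∅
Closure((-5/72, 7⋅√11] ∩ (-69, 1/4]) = [-5/72, 1/4]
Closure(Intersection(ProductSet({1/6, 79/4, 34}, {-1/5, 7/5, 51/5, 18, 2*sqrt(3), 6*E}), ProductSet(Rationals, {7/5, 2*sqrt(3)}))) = ProductSet({1/6, 79/4, 34}, {7/5, 2*sqrt(3)})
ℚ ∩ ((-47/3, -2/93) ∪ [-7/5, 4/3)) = ℚ ∩ (-47/3, 4/3)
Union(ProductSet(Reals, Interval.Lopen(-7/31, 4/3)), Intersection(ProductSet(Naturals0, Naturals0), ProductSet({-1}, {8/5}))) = ProductSet(Reals, Interval.Lopen(-7/31, 4/3))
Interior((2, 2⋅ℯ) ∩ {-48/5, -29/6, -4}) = ∅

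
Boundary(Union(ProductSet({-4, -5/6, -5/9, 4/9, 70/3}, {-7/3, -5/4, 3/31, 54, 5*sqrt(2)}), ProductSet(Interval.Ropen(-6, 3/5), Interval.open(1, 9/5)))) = Union(ProductSet({-6, 3/5}, Interval(1, 9/5)), ProductSet({-4, -5/6, -5/9, 4/9, 70/3}, {-7/3, -5/4, 3/31, 54, 5*sqrt(2)}), ProductSet(Interval(-6, 3/5), {1, 9/5}))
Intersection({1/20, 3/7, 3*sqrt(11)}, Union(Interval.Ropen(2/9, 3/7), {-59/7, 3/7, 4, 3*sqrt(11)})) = {3/7, 3*sqrt(11)}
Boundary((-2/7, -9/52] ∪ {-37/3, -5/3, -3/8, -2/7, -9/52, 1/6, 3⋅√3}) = {-37/3, -5/3, -3/8, -2/7, -9/52, 1/6, 3⋅√3}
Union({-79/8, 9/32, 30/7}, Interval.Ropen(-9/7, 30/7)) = Union({-79/8}, Interval(-9/7, 30/7))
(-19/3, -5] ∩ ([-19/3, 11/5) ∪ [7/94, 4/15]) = (-19/3, -5]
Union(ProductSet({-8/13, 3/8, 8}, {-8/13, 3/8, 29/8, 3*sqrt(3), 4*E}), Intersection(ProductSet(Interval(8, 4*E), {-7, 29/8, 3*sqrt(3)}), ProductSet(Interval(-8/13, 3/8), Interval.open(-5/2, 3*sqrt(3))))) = ProductSet({-8/13, 3/8, 8}, {-8/13, 3/8, 29/8, 3*sqrt(3), 4*E})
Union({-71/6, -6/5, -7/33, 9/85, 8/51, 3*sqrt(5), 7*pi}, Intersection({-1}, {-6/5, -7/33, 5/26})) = {-71/6, -6/5, -7/33, 9/85, 8/51, 3*sqrt(5), 7*pi}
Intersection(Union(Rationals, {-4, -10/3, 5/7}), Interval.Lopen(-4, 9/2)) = Intersection(Interval.Lopen(-4, 9/2), Rationals)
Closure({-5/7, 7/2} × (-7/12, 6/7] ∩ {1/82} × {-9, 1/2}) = ∅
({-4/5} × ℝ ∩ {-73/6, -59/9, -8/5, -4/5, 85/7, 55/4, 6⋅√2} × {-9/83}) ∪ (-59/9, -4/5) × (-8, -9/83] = ({-4/5} × {-9/83}) ∪ ((-59/9, -4/5) × (-8, -9/83])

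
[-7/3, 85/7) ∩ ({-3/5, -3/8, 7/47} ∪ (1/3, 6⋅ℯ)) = {-3/5, -3/8, 7/47} ∪ (1/3, 85/7)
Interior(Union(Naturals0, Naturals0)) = EmptySet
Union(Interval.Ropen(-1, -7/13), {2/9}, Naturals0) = Union({2/9}, Interval.Ropen(-1, -7/13), Naturals0)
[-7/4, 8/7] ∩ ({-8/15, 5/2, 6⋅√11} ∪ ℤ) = {-1, 0, 1} ∪ {-8/15}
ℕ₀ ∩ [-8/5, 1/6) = {0}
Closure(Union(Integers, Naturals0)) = Integers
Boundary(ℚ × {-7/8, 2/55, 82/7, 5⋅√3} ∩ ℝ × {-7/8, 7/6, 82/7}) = ℝ × {-7/8, 82/7}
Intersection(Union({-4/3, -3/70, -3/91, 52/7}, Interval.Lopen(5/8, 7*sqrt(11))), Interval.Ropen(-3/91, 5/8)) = {-3/91}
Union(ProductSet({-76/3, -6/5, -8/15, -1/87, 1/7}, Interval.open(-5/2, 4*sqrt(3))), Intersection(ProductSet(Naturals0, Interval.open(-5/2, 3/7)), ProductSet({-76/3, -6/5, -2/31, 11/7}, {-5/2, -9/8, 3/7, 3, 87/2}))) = ProductSet({-76/3, -6/5, -8/15, -1/87, 1/7}, Interval.open(-5/2, 4*sqrt(3)))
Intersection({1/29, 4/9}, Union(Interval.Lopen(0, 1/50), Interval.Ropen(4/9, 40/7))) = {4/9}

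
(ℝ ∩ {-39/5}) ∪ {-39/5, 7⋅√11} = {-39/5, 7⋅√11}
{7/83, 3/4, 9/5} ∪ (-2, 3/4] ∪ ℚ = ℚ ∪ [-2, 3/4]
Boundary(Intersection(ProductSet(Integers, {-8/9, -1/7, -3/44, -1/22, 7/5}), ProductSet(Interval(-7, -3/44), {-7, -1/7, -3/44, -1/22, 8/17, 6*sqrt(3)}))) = ProductSet(Range(-7, 0, 1), {-1/7, -3/44, -1/22})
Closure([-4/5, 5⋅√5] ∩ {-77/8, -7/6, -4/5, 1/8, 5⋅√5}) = {-4/5, 1/8, 5⋅√5}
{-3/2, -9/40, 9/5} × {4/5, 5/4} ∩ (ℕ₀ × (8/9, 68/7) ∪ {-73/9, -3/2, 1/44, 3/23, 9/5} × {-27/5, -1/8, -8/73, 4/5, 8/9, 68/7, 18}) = {-3/2, 9/5} × {4/5}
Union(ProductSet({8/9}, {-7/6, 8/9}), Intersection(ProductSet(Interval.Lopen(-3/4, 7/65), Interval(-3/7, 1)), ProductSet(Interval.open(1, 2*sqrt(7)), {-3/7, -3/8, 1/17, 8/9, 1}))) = ProductSet({8/9}, {-7/6, 8/9})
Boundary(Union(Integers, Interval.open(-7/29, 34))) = Union(Complement(Integers, Interval.open(-7/29, 34)), {-7/29})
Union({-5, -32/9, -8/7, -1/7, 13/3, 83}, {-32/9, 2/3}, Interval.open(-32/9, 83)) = Union({-5}, Interval(-32/9, 83))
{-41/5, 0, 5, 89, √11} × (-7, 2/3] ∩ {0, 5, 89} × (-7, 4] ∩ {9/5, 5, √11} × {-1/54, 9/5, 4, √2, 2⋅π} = {5} × {-1/54}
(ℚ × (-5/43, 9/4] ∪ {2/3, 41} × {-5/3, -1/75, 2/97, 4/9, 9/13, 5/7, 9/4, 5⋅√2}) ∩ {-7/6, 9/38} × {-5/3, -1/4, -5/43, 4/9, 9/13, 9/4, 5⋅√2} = {-7/6, 9/38} × {4/9, 9/13, 9/4}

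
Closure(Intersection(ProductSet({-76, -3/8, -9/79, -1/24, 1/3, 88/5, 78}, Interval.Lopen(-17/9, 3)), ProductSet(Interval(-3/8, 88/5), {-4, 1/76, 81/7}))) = ProductSet({-3/8, -9/79, -1/24, 1/3, 88/5}, {1/76})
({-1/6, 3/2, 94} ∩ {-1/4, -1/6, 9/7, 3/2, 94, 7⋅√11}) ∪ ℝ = ℝ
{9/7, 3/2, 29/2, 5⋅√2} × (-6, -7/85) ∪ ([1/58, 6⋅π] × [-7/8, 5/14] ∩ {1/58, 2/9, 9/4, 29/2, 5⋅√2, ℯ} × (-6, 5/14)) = ({9/7, 3/2, 29/2, 5⋅√2} × (-6, -7/85)) ∪ ({1/58, 2/9, 9/4, 29/2, 5⋅√2, ℯ} × [-7/8, 5/14))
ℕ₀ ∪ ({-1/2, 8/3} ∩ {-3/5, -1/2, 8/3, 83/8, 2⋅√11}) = {-1/2, 8/3} ∪ ℕ₀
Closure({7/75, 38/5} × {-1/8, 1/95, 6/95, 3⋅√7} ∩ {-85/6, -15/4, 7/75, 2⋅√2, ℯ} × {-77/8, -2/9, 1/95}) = {7/75} × {1/95}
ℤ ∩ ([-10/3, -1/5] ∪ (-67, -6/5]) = {-66, -65, …, -1}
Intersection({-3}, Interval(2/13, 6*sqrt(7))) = EmptySet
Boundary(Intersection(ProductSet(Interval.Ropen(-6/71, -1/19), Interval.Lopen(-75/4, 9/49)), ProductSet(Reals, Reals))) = Union(ProductSet({-6/71, -1/19}, Interval(-75/4, 9/49)), ProductSet(Interval(-6/71, -1/19), {-75/4, 9/49}))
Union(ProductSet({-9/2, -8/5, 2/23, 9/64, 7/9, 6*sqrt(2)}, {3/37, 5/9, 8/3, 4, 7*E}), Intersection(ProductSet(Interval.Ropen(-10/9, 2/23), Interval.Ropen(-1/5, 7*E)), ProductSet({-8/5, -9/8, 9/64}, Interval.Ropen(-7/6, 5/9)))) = ProductSet({-9/2, -8/5, 2/23, 9/64, 7/9, 6*sqrt(2)}, {3/37, 5/9, 8/3, 4, 7*E})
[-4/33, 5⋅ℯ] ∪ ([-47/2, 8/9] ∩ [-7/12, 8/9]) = [-7/12, 5⋅ℯ]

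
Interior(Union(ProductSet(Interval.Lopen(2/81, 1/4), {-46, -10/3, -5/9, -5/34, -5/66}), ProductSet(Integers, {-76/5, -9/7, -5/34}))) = EmptySet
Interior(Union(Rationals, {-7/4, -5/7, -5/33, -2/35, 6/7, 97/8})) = EmptySet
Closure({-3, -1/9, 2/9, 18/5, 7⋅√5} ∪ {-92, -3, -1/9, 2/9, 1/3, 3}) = {-92, -3, -1/9, 2/9, 1/3, 3, 18/5, 7⋅√5}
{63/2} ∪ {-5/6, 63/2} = {-5/6, 63/2}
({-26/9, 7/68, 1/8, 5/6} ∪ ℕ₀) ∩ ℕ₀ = ℕ₀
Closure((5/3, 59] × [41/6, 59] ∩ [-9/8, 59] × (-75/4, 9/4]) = ∅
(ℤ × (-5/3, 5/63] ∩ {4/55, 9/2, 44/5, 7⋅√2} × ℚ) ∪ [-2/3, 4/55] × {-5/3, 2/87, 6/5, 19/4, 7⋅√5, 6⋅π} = [-2/3, 4/55] × {-5/3, 2/87, 6/5, 19/4, 7⋅√5, 6⋅π}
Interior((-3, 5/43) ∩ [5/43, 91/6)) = ∅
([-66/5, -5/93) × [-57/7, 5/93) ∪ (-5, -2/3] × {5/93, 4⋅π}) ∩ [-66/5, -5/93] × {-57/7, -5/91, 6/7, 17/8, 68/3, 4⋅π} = ([-66/5, -5/93) × {-57/7, -5/91}) ∪ ((-5, -2/3] × {4⋅π})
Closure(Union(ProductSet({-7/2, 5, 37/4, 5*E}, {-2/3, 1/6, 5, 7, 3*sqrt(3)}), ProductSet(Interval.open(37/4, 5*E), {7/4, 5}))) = Union(ProductSet({-7/2, 5, 37/4, 5*E}, {-2/3, 1/6, 5, 7, 3*sqrt(3)}), ProductSet(Interval(37/4, 5*E), {7/4, 5}))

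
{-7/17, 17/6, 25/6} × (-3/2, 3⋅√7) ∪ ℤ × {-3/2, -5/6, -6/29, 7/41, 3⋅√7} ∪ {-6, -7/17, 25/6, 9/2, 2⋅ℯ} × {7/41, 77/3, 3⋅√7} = (ℤ × {-3/2, -5/6, -6/29, 7/41, 3⋅√7}) ∪ ({-7/17, 17/6, 25/6} × (-3/2, 3⋅√7)) ∪ ({-6, -7/17, 25/6, 9/2, 2⋅ℯ} × {7/41, 77/3, 3⋅√7})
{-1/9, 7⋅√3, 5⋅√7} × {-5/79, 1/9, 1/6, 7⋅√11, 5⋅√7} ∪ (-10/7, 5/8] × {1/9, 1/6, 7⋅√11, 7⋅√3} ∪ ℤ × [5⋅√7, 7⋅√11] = (ℤ × [5⋅√7, 7⋅√11]) ∪ ((-10/7, 5/8] × {1/9, 1/6, 7⋅√11, 7⋅√3}) ∪ ({-1/9, 7⋅√3, 5⋅√7} × {-5/79, 1/9, 1/6, 7⋅√11, 5⋅√7})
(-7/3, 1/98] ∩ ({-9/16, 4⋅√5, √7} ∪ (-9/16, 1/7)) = [-9/16, 1/98]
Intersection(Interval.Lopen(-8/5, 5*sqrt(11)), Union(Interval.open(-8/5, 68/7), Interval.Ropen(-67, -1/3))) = Interval.open(-8/5, 68/7)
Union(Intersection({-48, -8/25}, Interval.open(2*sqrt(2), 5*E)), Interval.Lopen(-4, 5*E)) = Interval.Lopen(-4, 5*E)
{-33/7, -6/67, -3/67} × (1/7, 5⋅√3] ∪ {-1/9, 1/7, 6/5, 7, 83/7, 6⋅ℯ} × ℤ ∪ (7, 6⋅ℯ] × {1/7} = ((7, 6⋅ℯ] × {1/7}) ∪ ({-1/9, 1/7, 6/5, 7, 83/7, 6⋅ℯ} × ℤ) ∪ ({-33/7, -6/67, -3/67} × (1/7, 5⋅√3])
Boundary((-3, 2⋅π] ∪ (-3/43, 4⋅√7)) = {-3, 4⋅√7}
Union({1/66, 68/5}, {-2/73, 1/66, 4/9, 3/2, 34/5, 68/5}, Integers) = Union({-2/73, 1/66, 4/9, 3/2, 34/5, 68/5}, Integers)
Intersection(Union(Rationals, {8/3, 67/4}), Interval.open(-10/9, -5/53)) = Intersection(Interval.open(-10/9, -5/53), Rationals)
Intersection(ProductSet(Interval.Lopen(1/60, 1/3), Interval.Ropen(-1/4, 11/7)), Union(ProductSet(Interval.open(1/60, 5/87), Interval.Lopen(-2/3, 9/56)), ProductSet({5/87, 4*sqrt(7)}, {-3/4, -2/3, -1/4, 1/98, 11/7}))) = Union(ProductSet({5/87}, {-1/4, 1/98}), ProductSet(Interval.open(1/60, 5/87), Interval(-1/4, 9/56)))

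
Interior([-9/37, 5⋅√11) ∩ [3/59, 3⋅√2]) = (3/59, 3⋅√2)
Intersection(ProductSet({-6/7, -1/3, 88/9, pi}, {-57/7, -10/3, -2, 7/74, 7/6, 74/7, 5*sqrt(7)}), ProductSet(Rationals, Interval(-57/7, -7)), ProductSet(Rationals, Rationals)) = ProductSet({-6/7, -1/3, 88/9}, {-57/7})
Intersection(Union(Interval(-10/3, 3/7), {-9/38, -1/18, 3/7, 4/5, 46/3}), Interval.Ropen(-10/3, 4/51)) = Interval.Ropen(-10/3, 4/51)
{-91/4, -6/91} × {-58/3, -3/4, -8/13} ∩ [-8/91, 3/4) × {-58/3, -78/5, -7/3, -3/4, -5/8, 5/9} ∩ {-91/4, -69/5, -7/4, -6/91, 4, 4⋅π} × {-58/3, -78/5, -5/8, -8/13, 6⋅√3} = {-6/91} × {-58/3}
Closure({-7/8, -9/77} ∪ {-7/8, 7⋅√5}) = {-7/8, -9/77, 7⋅√5}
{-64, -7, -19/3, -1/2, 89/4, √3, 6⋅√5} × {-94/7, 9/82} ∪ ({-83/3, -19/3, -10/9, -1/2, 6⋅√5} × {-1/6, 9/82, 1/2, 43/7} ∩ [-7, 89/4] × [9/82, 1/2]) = ({-19/3, -10/9, -1/2, 6⋅√5} × {9/82, 1/2}) ∪ ({-64, -7, -19/3, -1/2, 89/4, √3, 6⋅√5} × {-94/7, 9/82})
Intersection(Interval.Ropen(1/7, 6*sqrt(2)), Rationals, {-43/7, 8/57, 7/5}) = {7/5}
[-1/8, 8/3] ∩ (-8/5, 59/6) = [-1/8, 8/3]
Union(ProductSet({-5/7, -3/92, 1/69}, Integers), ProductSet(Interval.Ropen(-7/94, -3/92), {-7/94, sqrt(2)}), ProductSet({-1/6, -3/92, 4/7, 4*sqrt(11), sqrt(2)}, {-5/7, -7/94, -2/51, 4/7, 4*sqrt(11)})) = Union(ProductSet({-5/7, -3/92, 1/69}, Integers), ProductSet({-1/6, -3/92, 4/7, 4*sqrt(11), sqrt(2)}, {-5/7, -7/94, -2/51, 4/7, 4*sqrt(11)}), ProductSet(Interval.Ropen(-7/94, -3/92), {-7/94, sqrt(2)}))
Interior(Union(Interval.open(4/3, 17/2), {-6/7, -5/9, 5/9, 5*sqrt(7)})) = Interval.open(4/3, 17/2)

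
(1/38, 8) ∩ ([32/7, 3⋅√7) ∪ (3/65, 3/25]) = (3/65, 3/25] ∪ [32/7, 3⋅√7)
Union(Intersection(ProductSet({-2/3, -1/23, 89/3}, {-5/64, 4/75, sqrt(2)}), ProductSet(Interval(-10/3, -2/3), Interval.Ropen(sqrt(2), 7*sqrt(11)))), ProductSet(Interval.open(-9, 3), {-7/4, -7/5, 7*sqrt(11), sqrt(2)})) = ProductSet(Interval.open(-9, 3), {-7/4, -7/5, 7*sqrt(11), sqrt(2)})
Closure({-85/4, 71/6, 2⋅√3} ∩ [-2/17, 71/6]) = {71/6, 2⋅√3}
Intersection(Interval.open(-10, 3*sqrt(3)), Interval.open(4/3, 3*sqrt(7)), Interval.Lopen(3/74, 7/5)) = Interval.Lopen(4/3, 7/5)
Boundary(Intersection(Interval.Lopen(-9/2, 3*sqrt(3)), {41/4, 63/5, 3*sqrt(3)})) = {3*sqrt(3)}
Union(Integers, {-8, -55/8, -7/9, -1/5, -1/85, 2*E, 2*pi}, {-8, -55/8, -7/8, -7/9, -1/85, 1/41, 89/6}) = Union({-55/8, -7/8, -7/9, -1/5, -1/85, 1/41, 89/6, 2*E, 2*pi}, Integers)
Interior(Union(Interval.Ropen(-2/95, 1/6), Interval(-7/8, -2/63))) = Union(Interval.open(-7/8, -2/63), Interval.open(-2/95, 1/6))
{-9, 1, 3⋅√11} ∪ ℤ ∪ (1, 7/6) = ℤ ∪ [1, 7/6) ∪ {3⋅√11}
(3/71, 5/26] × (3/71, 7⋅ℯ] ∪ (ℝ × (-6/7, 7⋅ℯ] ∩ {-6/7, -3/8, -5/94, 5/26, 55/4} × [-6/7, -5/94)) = ({-6/7, -3/8, -5/94, 5/26, 55/4} × (-6/7, -5/94)) ∪ ((3/71, 5/26] × (3/71, 7⋅ℯ])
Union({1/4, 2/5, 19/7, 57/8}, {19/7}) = {1/4, 2/5, 19/7, 57/8}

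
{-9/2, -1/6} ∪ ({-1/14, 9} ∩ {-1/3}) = {-9/2, -1/6}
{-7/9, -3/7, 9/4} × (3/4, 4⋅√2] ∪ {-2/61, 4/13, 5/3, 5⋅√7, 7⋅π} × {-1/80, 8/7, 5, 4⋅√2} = ({-7/9, -3/7, 9/4} × (3/4, 4⋅√2]) ∪ ({-2/61, 4/13, 5/3, 5⋅√7, 7⋅π} × {-1/80, 8/7, 5, 4⋅√2})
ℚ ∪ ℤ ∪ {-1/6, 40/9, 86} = ℚ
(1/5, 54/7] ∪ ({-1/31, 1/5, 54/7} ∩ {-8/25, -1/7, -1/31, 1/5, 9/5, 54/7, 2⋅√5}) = {-1/31} ∪ [1/5, 54/7]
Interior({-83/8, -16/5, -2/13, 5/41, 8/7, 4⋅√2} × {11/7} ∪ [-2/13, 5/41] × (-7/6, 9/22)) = (-2/13, 5/41) × (-7/6, 9/22)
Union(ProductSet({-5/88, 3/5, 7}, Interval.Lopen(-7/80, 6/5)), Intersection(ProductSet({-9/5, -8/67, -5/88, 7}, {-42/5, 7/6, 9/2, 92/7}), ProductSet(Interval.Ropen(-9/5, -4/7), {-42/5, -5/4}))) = Union(ProductSet({-9/5}, {-42/5}), ProductSet({-5/88, 3/5, 7}, Interval.Lopen(-7/80, 6/5)))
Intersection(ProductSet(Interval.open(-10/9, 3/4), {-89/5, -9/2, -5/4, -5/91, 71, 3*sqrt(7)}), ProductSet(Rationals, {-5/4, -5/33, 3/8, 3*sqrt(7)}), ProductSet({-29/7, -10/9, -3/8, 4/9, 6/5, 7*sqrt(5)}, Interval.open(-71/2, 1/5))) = ProductSet({-3/8, 4/9}, {-5/4})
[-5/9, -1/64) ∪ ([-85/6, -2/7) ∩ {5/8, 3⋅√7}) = [-5/9, -1/64)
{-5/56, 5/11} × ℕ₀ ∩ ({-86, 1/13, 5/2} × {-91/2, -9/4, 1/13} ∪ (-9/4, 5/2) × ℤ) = {-5/56, 5/11} × ℕ₀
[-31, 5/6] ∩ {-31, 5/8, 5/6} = {-31, 5/8, 5/6}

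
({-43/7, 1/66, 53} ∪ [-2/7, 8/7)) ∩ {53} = {53}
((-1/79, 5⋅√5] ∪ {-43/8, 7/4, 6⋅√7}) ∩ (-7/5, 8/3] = (-1/79, 8/3]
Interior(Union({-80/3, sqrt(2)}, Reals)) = Reals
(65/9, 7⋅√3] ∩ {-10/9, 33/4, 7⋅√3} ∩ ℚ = {33/4}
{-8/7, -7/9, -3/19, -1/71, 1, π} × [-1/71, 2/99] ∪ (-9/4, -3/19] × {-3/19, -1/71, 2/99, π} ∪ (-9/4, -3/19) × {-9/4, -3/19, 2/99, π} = ((-9/4, -3/19] × {-3/19, -1/71, 2/99, π}) ∪ ((-9/4, -3/19) × {-9/4, -3/19, 2/99, π}) ∪ ({-8/7, -7/9, -3/19, -1/71, 1, π} × [-1/71, 2/99])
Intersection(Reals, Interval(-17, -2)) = Interval(-17, -2)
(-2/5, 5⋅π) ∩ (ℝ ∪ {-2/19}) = (-2/5, 5⋅π)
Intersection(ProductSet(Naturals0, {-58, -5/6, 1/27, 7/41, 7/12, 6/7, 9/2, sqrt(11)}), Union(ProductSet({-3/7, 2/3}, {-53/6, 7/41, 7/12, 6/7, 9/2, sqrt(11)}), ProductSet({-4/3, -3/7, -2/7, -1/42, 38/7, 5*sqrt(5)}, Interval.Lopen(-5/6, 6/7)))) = EmptySet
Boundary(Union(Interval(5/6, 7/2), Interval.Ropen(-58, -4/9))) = {-58, -4/9, 5/6, 7/2}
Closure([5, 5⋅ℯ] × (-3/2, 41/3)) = [5, 5⋅ℯ] × [-3/2, 41/3]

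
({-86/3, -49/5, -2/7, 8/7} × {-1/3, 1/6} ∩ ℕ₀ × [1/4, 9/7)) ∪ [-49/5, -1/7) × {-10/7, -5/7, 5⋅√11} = [-49/5, -1/7) × {-10/7, -5/7, 5⋅√11}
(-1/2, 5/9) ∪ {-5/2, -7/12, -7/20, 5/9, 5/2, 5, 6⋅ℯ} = {-5/2, -7/12, 5/2, 5, 6⋅ℯ} ∪ (-1/2, 5/9]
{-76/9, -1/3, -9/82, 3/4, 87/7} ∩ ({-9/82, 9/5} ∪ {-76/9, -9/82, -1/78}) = {-76/9, -9/82}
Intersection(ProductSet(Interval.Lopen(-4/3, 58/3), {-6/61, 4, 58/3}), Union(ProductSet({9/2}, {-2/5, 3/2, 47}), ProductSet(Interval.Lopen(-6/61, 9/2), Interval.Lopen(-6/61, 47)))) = ProductSet(Interval.Lopen(-6/61, 9/2), {4, 58/3})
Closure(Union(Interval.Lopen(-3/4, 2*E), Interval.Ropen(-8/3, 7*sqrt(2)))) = Interval(-8/3, 7*sqrt(2))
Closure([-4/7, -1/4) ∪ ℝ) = (-∞, ∞)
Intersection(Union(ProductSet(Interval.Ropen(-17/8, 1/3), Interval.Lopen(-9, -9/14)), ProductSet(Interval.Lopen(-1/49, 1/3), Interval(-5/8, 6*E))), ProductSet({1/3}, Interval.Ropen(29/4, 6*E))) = ProductSet({1/3}, Interval.Ropen(29/4, 6*E))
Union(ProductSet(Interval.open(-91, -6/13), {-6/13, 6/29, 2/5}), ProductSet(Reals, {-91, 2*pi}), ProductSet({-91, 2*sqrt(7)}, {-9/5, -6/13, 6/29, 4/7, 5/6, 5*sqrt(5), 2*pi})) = Union(ProductSet({-91, 2*sqrt(7)}, {-9/5, -6/13, 6/29, 4/7, 5/6, 5*sqrt(5), 2*pi}), ProductSet(Interval.open(-91, -6/13), {-6/13, 6/29, 2/5}), ProductSet(Reals, {-91, 2*pi}))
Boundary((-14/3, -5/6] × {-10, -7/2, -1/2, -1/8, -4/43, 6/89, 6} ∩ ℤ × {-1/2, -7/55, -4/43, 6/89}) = {-4, -3, -2, -1} × {-1/2, -4/43, 6/89}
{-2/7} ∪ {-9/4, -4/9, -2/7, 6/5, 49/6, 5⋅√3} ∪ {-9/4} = {-9/4, -4/9, -2/7, 6/5, 49/6, 5⋅√3}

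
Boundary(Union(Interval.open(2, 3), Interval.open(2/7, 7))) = {2/7, 7}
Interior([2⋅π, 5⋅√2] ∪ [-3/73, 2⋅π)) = (-3/73, 5⋅√2)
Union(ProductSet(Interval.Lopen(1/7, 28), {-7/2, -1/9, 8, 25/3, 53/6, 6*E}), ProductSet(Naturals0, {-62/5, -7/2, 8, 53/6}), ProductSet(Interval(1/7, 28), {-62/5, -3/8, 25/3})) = Union(ProductSet(Interval(1/7, 28), {-62/5, -3/8, 25/3}), ProductSet(Interval.Lopen(1/7, 28), {-7/2, -1/9, 8, 25/3, 53/6, 6*E}), ProductSet(Naturals0, {-62/5, -7/2, 8, 53/6}))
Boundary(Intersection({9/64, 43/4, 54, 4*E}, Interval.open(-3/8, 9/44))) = {9/64}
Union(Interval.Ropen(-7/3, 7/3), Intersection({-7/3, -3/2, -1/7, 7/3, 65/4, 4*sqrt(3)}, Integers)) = Interval.Ropen(-7/3, 7/3)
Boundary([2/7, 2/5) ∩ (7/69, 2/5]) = {2/7, 2/5}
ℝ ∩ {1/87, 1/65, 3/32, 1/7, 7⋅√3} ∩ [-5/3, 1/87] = {1/87}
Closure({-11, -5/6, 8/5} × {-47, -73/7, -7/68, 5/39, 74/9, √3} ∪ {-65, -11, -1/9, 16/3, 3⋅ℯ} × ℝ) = ({-65, -11, -1/9, 16/3, 3⋅ℯ} × ℝ) ∪ ({-11, -5/6, 8/5} × {-47, -73/7, -7/68, 5/39, 74/9, √3})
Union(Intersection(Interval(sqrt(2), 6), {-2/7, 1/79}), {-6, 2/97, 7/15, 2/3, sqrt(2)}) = {-6, 2/97, 7/15, 2/3, sqrt(2)}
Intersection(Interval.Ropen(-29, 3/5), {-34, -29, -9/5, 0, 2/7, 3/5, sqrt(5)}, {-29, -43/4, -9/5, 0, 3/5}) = {-29, -9/5, 0}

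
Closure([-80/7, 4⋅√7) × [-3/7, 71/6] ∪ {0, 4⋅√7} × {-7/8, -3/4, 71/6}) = ({0, 4⋅√7} × {-7/8, -3/4, 71/6}) ∪ ([-80/7, 4⋅√7] × [-3/7, 71/6])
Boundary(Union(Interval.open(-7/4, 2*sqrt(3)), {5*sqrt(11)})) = {-7/4, 5*sqrt(11), 2*sqrt(3)}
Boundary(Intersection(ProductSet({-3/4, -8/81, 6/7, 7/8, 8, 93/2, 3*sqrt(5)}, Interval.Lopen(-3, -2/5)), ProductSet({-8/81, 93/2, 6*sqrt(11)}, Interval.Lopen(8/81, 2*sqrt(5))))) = EmptySet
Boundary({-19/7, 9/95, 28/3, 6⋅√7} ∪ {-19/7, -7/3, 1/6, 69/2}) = {-19/7, -7/3, 9/95, 1/6, 28/3, 69/2, 6⋅√7}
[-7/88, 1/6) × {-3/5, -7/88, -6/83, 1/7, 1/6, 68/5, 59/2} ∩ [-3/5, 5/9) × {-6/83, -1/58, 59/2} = [-7/88, 1/6) × {-6/83, 59/2}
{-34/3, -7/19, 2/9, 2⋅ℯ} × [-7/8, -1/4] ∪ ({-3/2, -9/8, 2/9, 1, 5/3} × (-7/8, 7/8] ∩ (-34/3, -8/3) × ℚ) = {-34/3, -7/19, 2/9, 2⋅ℯ} × [-7/8, -1/4]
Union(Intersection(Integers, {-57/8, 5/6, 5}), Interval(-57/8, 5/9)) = Union({5}, Interval(-57/8, 5/9))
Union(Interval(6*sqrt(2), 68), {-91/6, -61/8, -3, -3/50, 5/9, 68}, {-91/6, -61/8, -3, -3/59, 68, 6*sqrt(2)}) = Union({-91/6, -61/8, -3, -3/50, -3/59, 5/9}, Interval(6*sqrt(2), 68))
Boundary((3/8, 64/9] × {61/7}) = [3/8, 64/9] × {61/7}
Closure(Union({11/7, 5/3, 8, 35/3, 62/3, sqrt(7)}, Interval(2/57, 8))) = Union({35/3, 62/3}, Interval(2/57, 8))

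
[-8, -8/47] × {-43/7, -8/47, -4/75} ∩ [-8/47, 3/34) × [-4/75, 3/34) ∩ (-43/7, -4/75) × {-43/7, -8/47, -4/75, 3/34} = {-8/47} × {-4/75}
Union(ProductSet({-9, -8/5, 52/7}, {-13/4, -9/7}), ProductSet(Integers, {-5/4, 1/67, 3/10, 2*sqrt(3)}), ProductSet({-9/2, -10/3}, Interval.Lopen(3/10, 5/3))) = Union(ProductSet({-9/2, -10/3}, Interval.Lopen(3/10, 5/3)), ProductSet({-9, -8/5, 52/7}, {-13/4, -9/7}), ProductSet(Integers, {-5/4, 1/67, 3/10, 2*sqrt(3)}))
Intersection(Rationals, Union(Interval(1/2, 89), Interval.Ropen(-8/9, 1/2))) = Intersection(Interval(-8/9, 89), Rationals)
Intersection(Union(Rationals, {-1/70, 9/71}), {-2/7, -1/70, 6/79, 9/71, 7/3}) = {-2/7, -1/70, 6/79, 9/71, 7/3}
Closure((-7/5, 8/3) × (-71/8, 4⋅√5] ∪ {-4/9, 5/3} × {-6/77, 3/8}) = ({-7/5, 8/3} × [-71/8, 4⋅√5]) ∪ ([-7/5, 8/3] × {-71/8, 4⋅√5}) ∪ ((-7/5, 8/3) × (-71/8, 4⋅√5])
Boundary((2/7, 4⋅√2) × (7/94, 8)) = ({2/7, 4⋅√2} × [7/94, 8]) ∪ ([2/7, 4⋅√2] × {7/94, 8})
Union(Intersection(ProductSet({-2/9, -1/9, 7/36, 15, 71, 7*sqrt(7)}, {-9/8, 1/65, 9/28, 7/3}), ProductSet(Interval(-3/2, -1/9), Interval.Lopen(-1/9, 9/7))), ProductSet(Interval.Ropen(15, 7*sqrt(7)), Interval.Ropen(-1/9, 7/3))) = Union(ProductSet({-2/9, -1/9}, {1/65, 9/28}), ProductSet(Interval.Ropen(15, 7*sqrt(7)), Interval.Ropen(-1/9, 7/3)))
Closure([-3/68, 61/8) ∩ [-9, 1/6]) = [-3/68, 1/6]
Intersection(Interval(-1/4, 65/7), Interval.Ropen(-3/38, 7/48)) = Interval.Ropen(-3/38, 7/48)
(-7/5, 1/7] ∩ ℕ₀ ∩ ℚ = {0}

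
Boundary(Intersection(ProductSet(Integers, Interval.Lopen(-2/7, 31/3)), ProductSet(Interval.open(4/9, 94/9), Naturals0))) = ProductSet(Range(1, 11, 1), Range(0, 11, 1))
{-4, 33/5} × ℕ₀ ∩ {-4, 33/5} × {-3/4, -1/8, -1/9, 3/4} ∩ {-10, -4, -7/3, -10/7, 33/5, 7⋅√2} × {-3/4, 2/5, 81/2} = ∅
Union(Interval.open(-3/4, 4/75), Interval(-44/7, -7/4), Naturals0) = Union(Interval(-44/7, -7/4), Interval.open(-3/4, 4/75), Naturals0)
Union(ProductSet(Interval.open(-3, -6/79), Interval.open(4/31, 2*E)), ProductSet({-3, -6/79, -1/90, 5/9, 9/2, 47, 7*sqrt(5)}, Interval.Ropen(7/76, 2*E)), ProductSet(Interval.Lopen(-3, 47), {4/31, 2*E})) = Union(ProductSet({-3, -6/79, -1/90, 5/9, 9/2, 47, 7*sqrt(5)}, Interval.Ropen(7/76, 2*E)), ProductSet(Interval.open(-3, -6/79), Interval.open(4/31, 2*E)), ProductSet(Interval.Lopen(-3, 47), {4/31, 2*E}))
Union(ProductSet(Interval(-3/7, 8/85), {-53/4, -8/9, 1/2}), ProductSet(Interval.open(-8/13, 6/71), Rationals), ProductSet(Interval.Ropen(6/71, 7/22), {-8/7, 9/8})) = Union(ProductSet(Interval.open(-8/13, 6/71), Rationals), ProductSet(Interval(-3/7, 8/85), {-53/4, -8/9, 1/2}), ProductSet(Interval.Ropen(6/71, 7/22), {-8/7, 9/8}))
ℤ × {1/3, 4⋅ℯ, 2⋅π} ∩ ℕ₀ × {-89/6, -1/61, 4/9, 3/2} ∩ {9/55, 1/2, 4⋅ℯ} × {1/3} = ∅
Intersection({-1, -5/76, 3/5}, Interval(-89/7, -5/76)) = {-1, -5/76}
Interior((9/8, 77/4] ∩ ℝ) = (9/8, 77/4)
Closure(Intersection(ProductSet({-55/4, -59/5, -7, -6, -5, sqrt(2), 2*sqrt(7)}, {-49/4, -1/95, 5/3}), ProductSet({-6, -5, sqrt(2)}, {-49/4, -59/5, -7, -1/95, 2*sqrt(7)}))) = ProductSet({-6, -5, sqrt(2)}, {-49/4, -1/95})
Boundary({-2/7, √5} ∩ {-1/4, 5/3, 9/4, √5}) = {√5}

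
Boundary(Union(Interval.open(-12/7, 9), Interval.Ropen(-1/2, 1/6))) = {-12/7, 9}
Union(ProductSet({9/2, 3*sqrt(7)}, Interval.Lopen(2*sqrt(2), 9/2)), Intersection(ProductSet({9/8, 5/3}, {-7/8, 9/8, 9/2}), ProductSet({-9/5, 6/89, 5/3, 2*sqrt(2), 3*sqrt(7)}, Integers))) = ProductSet({9/2, 3*sqrt(7)}, Interval.Lopen(2*sqrt(2), 9/2))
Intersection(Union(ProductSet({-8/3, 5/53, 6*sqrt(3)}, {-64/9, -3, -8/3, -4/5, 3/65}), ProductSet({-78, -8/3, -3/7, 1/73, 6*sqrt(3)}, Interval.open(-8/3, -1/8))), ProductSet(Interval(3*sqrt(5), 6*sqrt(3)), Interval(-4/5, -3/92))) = ProductSet({6*sqrt(3)}, Interval.Ropen(-4/5, -1/8))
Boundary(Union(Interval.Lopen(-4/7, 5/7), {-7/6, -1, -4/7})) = {-7/6, -1, -4/7, 5/7}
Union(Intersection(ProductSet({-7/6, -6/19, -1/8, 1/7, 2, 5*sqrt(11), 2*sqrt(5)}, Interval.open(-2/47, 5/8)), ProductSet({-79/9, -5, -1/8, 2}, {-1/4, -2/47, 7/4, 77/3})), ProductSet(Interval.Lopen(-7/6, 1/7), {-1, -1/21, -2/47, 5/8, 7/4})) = ProductSet(Interval.Lopen(-7/6, 1/7), {-1, -1/21, -2/47, 5/8, 7/4})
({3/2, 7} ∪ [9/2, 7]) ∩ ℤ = {5, 6, 7}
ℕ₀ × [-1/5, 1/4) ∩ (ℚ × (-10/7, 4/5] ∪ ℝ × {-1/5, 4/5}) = ℕ₀ × [-1/5, 1/4)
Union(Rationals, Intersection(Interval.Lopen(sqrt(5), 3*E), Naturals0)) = Union(Range(3, 9, 1), Rationals)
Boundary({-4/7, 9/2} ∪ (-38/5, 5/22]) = {-38/5, 5/22, 9/2}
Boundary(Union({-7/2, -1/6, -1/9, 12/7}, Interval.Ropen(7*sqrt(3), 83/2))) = {-7/2, -1/6, -1/9, 12/7, 83/2, 7*sqrt(3)}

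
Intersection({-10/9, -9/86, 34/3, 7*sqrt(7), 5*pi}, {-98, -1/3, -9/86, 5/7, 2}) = {-9/86}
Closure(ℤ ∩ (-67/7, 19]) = {-9, -8, …, 19}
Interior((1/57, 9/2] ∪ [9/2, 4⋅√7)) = (1/57, 4⋅√7)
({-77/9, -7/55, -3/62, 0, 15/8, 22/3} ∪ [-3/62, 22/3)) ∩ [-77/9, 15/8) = {-77/9, -7/55} ∪ [-3/62, 15/8)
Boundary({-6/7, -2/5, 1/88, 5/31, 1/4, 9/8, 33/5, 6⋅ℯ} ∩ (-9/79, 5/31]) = {1/88, 5/31}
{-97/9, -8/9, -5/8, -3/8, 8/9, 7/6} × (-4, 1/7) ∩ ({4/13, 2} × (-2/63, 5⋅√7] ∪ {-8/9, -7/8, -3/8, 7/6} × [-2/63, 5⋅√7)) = {-8/9, -3/8, 7/6} × [-2/63, 1/7)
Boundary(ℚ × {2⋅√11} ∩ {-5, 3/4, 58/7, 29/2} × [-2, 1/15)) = ∅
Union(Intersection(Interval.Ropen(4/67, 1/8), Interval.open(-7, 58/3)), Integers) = Union(Integers, Interval.Ropen(4/67, 1/8))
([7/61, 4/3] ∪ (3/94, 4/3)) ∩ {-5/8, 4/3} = {4/3}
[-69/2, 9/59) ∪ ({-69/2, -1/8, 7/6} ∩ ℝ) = [-69/2, 9/59) ∪ {7/6}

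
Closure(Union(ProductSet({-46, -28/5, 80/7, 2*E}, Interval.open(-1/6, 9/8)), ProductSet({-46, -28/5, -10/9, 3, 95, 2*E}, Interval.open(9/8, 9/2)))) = Union(ProductSet({-46, -28/5, 80/7, 2*E}, Interval(-1/6, 9/8)), ProductSet({-46, -28/5, -10/9, 3, 95, 2*E}, Interval(9/8, 9/2)))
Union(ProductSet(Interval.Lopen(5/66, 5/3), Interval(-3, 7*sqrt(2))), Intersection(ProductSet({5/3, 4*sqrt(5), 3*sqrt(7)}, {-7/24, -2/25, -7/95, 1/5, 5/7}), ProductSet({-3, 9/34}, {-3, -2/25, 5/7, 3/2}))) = ProductSet(Interval.Lopen(5/66, 5/3), Interval(-3, 7*sqrt(2)))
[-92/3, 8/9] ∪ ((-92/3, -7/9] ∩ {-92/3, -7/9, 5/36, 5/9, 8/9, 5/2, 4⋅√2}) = [-92/3, 8/9]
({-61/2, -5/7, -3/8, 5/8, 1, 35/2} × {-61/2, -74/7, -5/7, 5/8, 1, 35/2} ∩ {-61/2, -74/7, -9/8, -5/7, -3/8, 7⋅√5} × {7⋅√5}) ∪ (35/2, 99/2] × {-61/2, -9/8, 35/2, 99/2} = (35/2, 99/2] × {-61/2, -9/8, 35/2, 99/2}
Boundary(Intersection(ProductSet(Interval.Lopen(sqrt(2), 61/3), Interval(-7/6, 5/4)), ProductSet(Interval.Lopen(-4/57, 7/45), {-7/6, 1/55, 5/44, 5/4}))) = EmptySet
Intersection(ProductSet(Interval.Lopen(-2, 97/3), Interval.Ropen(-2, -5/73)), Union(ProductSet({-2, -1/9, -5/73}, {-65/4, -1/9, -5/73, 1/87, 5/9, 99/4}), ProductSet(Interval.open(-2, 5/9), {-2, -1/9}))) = ProductSet(Interval.open(-2, 5/9), {-2, -1/9})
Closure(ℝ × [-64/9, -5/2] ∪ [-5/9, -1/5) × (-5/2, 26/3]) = (ℝ × [-64/9, -5/2]) ∪ ({-5/9, -1/5} × [-5/2, 26/3]) ∪ ([-5/9, -1/5] × {-5/2, 26/3}) ∪ ([-5/9, -1/5) × (-5/2, 26/3])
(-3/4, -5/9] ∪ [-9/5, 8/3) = [-9/5, 8/3)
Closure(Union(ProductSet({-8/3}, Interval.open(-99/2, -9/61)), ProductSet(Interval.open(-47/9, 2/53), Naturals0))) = Union(ProductSet({-8/3}, Interval(-99/2, -9/61)), ProductSet(Interval(-47/9, 2/53), Naturals0))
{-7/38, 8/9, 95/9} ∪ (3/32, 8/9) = {-7/38, 95/9} ∪ (3/32, 8/9]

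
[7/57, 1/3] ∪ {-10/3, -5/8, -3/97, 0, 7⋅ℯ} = {-10/3, -5/8, -3/97, 0, 7⋅ℯ} ∪ [7/57, 1/3]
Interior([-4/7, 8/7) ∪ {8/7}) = (-4/7, 8/7)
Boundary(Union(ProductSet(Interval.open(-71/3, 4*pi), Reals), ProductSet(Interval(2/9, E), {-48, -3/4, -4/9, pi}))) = ProductSet({-71/3, 4*pi}, Reals)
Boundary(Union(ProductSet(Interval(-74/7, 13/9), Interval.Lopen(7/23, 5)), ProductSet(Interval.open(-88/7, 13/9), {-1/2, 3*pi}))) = Union(ProductSet({-74/7, 13/9}, Interval(7/23, 5)), ProductSet(Interval(-88/7, 13/9), {-1/2, 3*pi}), ProductSet(Interval(-74/7, 13/9), {7/23, 5}))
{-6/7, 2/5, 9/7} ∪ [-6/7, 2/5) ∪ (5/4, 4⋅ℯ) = [-6/7, 2/5] ∪ (5/4, 4⋅ℯ)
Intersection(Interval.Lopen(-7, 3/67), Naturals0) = Range(0, 1, 1)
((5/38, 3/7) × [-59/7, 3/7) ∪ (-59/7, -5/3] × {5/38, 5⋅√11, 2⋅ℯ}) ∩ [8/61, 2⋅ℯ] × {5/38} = (5/38, 3/7) × {5/38}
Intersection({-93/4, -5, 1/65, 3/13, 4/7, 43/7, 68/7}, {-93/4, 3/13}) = {-93/4, 3/13}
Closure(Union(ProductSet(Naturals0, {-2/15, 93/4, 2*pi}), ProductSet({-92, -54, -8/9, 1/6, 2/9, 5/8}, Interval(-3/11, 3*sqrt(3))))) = Union(ProductSet({-92, -54, -8/9, 1/6, 2/9, 5/8}, Interval(-3/11, 3*sqrt(3))), ProductSet(Naturals0, {-2/15, 93/4, 2*pi}))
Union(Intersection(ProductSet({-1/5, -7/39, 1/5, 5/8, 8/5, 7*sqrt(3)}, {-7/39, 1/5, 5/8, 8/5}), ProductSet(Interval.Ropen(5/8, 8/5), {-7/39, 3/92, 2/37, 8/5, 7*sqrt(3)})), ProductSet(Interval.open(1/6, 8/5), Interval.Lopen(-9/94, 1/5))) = Union(ProductSet({5/8}, {-7/39, 8/5}), ProductSet(Interval.open(1/6, 8/5), Interval.Lopen(-9/94, 1/5)))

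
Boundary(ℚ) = ℝ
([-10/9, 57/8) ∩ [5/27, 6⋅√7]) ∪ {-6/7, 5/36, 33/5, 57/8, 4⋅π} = {-6/7, 5/36, 4⋅π} ∪ [5/27, 57/8]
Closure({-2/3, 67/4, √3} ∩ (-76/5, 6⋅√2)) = {-2/3, √3}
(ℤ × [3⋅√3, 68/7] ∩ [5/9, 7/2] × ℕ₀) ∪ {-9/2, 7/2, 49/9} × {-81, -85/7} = ({-9/2, 7/2, 49/9} × {-81, -85/7}) ∪ ({1, 2, 3} × {6, 7, 8, 9})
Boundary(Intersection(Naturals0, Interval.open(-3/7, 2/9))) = Range(0, 1, 1)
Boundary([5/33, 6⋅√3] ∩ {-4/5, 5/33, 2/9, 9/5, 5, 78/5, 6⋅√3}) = {5/33, 2/9, 9/5, 5, 6⋅√3}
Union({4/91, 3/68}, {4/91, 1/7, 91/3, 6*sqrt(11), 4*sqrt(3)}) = {4/91, 3/68, 1/7, 91/3, 6*sqrt(11), 4*sqrt(3)}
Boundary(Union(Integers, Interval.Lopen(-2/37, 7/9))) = Union(Complement(Integers, Interval.open(-2/37, 7/9)), {-2/37, 7/9})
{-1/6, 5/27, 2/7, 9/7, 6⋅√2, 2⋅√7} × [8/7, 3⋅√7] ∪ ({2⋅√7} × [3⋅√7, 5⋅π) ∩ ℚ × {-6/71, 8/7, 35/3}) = {-1/6, 5/27, 2/7, 9/7, 6⋅√2, 2⋅√7} × [8/7, 3⋅√7]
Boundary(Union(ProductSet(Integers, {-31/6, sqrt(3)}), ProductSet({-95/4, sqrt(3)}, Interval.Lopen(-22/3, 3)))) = Union(ProductSet({-95/4, sqrt(3)}, Interval(-22/3, 3)), ProductSet(Integers, {-31/6, sqrt(3)}))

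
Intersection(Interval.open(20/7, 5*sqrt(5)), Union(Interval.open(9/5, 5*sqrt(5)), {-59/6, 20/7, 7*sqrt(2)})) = Interval.open(20/7, 5*sqrt(5))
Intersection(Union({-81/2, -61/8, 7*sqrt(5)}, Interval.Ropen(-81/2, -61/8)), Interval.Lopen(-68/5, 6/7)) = Interval.Lopen(-68/5, -61/8)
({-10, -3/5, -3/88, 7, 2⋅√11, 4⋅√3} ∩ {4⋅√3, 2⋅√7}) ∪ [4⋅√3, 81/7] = [4⋅√3, 81/7]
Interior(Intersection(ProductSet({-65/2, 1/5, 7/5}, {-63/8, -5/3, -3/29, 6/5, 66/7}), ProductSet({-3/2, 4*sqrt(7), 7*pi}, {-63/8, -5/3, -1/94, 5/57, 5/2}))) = EmptySet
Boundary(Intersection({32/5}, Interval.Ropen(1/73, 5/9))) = EmptySet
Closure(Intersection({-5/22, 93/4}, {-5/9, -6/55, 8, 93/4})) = {93/4}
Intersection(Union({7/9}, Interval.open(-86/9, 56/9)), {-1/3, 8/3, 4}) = {-1/3, 8/3, 4}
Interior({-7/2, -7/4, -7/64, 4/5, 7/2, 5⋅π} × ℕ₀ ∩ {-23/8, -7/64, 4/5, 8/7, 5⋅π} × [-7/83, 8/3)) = ∅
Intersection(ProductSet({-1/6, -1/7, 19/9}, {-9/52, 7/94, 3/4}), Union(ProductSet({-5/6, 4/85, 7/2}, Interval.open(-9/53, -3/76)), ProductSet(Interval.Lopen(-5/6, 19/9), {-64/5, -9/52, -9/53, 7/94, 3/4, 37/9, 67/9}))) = ProductSet({-1/6, -1/7, 19/9}, {-9/52, 7/94, 3/4})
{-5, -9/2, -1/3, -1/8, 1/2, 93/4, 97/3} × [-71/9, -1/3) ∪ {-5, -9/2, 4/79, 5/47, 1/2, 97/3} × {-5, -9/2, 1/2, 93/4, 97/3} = ({-5, -9/2, 4/79, 5/47, 1/2, 97/3} × {-5, -9/2, 1/2, 93/4, 97/3}) ∪ ({-5, -9/2, -1/3, -1/8, 1/2, 93/4, 97/3} × [-71/9, -1/3))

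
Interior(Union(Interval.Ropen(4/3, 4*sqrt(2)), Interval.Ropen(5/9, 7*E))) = Interval.open(5/9, 7*E)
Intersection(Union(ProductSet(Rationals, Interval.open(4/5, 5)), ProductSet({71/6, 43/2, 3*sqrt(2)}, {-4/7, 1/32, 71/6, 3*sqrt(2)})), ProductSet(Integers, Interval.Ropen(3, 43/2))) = ProductSet(Integers, Interval.Ropen(3, 5))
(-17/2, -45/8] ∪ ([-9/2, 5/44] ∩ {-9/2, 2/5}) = (-17/2, -45/8] ∪ {-9/2}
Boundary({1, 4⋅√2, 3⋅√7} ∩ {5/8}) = ∅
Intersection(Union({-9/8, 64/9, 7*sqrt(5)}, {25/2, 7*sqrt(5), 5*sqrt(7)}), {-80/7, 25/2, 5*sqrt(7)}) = {25/2, 5*sqrt(7)}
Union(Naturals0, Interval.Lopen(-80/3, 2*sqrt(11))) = Union(Interval.Lopen(-80/3, 2*sqrt(11)), Naturals0)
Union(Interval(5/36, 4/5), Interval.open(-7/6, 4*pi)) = Interval.open(-7/6, 4*pi)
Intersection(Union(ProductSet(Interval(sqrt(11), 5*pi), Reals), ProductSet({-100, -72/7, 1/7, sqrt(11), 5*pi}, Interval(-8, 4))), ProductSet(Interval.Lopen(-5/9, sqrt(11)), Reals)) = Union(ProductSet({sqrt(11)}, Reals), ProductSet({1/7, sqrt(11)}, Interval(-8, 4)))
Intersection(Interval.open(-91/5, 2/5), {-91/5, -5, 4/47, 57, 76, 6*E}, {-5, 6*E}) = {-5}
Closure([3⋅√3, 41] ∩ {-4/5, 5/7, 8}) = {8}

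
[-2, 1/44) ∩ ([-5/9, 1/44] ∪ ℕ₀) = [-5/9, 1/44) ∪ {0}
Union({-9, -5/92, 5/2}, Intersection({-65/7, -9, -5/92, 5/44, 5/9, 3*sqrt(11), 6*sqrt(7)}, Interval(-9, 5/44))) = {-9, -5/92, 5/44, 5/2}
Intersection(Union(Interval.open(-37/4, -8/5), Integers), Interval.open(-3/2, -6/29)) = Range(-1, 0, 1)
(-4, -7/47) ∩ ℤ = {-3, -2, -1}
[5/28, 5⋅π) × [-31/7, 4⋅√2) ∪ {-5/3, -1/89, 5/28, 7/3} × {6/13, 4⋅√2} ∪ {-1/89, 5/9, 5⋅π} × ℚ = ({-1/89, 5/9, 5⋅π} × ℚ) ∪ ({-5/3, -1/89, 5/28, 7/3} × {6/13, 4⋅√2}) ∪ ([5/28, 5⋅π) × [-31/7, 4⋅√2))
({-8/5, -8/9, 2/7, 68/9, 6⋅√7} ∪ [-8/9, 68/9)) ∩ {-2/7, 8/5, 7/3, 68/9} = {-2/7, 8/5, 7/3, 68/9}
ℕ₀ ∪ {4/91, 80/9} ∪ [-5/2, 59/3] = [-5/2, 59/3] ∪ ℕ₀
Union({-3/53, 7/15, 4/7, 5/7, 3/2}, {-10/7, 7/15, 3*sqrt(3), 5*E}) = {-10/7, -3/53, 7/15, 4/7, 5/7, 3/2, 3*sqrt(3), 5*E}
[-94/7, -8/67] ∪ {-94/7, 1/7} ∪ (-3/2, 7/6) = [-94/7, 7/6)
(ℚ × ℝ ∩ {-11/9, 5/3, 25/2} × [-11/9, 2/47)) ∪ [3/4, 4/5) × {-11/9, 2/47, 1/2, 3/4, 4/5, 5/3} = ({-11/9, 5/3, 25/2} × [-11/9, 2/47)) ∪ ([3/4, 4/5) × {-11/9, 2/47, 1/2, 3/4, 4/5, 5/3})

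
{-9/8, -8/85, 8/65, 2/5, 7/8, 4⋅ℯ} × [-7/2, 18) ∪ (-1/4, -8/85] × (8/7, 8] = ((-1/4, -8/85] × (8/7, 8]) ∪ ({-9/8, -8/85, 8/65, 2/5, 7/8, 4⋅ℯ} × [-7/2, 18))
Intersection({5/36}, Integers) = EmptySet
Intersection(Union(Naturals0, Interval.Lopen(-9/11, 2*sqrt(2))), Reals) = Union(Interval.Lopen(-9/11, 2*sqrt(2)), Naturals0)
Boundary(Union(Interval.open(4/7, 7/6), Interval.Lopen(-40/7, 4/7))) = {-40/7, 7/6}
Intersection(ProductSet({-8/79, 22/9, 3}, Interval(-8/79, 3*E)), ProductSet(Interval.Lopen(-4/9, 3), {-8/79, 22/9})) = ProductSet({-8/79, 22/9, 3}, {-8/79, 22/9})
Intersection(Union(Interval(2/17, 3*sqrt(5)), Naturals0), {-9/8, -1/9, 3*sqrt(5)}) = {3*sqrt(5)}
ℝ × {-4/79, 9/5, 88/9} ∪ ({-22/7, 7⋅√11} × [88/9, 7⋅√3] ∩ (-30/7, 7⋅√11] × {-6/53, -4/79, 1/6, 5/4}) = ℝ × {-4/79, 9/5, 88/9}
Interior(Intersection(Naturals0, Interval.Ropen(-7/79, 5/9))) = EmptySet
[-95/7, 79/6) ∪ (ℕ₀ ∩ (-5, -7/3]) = [-95/7, 79/6)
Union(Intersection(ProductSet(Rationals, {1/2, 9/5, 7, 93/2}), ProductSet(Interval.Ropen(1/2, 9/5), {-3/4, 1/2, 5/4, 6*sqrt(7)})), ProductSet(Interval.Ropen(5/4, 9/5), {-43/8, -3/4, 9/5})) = Union(ProductSet(Intersection(Interval.Ropen(1/2, 9/5), Rationals), {1/2}), ProductSet(Interval.Ropen(5/4, 9/5), {-43/8, -3/4, 9/5}))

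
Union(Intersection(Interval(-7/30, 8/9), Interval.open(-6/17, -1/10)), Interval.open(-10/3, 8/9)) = Interval.open(-10/3, 8/9)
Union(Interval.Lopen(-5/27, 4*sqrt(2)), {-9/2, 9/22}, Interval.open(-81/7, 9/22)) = Interval.Lopen(-81/7, 4*sqrt(2))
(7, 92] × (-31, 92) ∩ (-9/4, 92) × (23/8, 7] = (7, 92) × (23/8, 7]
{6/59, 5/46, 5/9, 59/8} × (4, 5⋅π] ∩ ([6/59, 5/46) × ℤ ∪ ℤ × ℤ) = {6/59} × {5, 6, …, 15}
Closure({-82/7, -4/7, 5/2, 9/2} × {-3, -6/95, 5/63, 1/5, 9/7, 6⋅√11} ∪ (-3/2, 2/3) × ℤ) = ([-3/2, 2/3] × ℤ) ∪ ({-82/7, -4/7, 5/2, 9/2} × {-3, -6/95, 5/63, 1/5, 9/7, 6⋅√11})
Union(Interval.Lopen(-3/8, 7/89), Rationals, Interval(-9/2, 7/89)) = Union(Interval(-9/2, 7/89), Rationals)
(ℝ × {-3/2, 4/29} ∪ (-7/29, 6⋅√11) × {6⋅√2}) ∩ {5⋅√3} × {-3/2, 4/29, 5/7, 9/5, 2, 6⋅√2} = {5⋅√3} × {-3/2, 4/29, 6⋅√2}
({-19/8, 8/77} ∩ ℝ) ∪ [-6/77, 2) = {-19/8} ∪ [-6/77, 2)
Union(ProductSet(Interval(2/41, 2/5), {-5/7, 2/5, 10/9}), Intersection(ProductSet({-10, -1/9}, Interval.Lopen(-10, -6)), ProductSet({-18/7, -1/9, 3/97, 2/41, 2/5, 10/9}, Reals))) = Union(ProductSet({-1/9}, Interval.Lopen(-10, -6)), ProductSet(Interval(2/41, 2/5), {-5/7, 2/5, 10/9}))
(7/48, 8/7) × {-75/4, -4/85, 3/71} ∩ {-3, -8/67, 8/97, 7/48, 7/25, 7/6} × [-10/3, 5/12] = {7/25} × {-4/85, 3/71}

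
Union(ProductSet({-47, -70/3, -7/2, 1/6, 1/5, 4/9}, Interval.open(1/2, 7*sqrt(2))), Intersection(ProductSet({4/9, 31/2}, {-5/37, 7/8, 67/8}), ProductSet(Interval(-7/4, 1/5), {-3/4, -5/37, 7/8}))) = ProductSet({-47, -70/3, -7/2, 1/6, 1/5, 4/9}, Interval.open(1/2, 7*sqrt(2)))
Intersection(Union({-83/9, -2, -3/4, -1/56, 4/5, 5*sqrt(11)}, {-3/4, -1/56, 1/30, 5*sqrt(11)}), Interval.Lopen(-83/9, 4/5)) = {-2, -3/4, -1/56, 1/30, 4/5}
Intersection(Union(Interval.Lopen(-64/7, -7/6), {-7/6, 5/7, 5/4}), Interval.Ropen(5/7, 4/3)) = {5/7, 5/4}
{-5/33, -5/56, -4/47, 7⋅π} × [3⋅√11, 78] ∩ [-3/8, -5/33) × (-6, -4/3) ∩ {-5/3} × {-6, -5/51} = ∅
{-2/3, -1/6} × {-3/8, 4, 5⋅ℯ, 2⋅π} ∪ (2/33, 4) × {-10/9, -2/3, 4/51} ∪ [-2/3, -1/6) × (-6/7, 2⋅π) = ((2/33, 4) × {-10/9, -2/3, 4/51}) ∪ ({-2/3, -1/6} × {-3/8, 4, 5⋅ℯ, 2⋅π}) ∪ ([-2/3, -1/6) × (-6/7, 2⋅π))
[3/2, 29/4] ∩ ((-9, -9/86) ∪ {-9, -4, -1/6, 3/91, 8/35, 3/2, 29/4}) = {3/2, 29/4}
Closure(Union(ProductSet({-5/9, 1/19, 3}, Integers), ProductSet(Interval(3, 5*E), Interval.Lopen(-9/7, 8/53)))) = Union(ProductSet({-5/9, 1/19, 3}, Integers), ProductSet(Interval(3, 5*E), Interval(-9/7, 8/53)))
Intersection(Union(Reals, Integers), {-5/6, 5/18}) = {-5/6, 5/18}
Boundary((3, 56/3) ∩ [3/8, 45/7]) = {3, 45/7}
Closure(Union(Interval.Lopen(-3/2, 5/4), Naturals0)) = Union(Complement(Naturals0, Interval.open(-3/2, 5/4)), Interval(-3/2, 5/4), Naturals0)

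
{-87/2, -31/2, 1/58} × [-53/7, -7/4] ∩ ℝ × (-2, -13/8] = {-87/2, -31/2, 1/58} × (-2, -7/4]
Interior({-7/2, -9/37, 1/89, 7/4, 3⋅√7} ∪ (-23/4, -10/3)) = (-23/4, -10/3)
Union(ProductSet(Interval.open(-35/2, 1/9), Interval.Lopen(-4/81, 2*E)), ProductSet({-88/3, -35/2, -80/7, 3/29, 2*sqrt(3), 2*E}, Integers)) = Union(ProductSet({-88/3, -35/2, -80/7, 3/29, 2*sqrt(3), 2*E}, Integers), ProductSet(Interval.open(-35/2, 1/9), Interval.Lopen(-4/81, 2*E)))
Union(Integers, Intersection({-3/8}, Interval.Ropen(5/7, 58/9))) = Integers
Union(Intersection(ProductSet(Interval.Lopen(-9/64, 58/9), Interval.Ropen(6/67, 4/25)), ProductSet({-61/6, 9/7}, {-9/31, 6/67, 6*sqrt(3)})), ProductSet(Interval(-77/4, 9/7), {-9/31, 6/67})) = ProductSet(Interval(-77/4, 9/7), {-9/31, 6/67})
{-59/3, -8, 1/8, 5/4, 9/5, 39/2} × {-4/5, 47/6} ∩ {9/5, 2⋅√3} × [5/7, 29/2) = {9/5} × {47/6}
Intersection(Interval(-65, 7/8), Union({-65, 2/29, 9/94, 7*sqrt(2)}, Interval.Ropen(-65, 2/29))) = Union({9/94}, Interval(-65, 2/29))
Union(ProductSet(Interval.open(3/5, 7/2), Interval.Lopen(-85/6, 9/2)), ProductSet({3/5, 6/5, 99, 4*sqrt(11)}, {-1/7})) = Union(ProductSet({3/5, 6/5, 99, 4*sqrt(11)}, {-1/7}), ProductSet(Interval.open(3/5, 7/2), Interval.Lopen(-85/6, 9/2)))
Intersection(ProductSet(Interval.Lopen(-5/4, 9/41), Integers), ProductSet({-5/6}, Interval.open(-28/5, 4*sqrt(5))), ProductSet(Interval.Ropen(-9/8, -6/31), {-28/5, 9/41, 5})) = ProductSet({-5/6}, {5})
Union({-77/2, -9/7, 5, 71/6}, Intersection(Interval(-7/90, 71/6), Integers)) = Union({-77/2, -9/7, 71/6}, Range(0, 12, 1))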